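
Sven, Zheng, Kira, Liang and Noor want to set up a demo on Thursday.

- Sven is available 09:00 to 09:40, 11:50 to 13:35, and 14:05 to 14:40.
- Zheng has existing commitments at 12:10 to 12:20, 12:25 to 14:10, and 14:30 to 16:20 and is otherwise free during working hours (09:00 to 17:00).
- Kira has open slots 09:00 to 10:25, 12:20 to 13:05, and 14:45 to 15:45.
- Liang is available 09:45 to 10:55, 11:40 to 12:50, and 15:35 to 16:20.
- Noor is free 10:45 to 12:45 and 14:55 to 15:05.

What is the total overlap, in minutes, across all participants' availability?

Zheng free within 09:00–17:00: 09:00–12:10, 12:20–12:25, 14:10–14:30, 16:20–17:00.
Sven ∩ Zheng: 09:00–09:40, 11:50–12:10, 12:20–12:25, 14:10–14:30.
Sven ∩ Zheng ∩ Kira: 09:00–09:40, 12:20–12:25.
Sven ∩ Zheng ∩ Kira ∩ Liang: 12:20–12:25.
Sven ∩ Zheng ∩ Kira ∩ Liang ∩ Noor: 12:20–12:25.
Total common minutes: 5.

5 minutes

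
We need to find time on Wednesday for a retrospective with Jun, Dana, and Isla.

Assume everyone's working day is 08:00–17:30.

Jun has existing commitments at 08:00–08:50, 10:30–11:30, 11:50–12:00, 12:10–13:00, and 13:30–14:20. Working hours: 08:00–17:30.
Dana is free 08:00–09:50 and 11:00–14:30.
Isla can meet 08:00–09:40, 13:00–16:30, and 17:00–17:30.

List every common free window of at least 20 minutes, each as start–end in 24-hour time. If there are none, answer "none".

08:50–09:40, 13:00–13:30

Jun free within 08:00–17:30: 08:50–10:30, 11:30–11:50, 12:00–12:10, 13:00–13:30, 14:20–17:30.
Jun ∩ Dana: 08:50–09:50, 11:30–11:50, 12:00–12:10, 13:00–13:30, 14:20–14:30.
Jun ∩ Dana ∩ Isla: 08:50–09:40, 13:00–13:30, 14:20–14:30.
Windows ≥ 20 min: 08:50–09:40, 13:00–13:30.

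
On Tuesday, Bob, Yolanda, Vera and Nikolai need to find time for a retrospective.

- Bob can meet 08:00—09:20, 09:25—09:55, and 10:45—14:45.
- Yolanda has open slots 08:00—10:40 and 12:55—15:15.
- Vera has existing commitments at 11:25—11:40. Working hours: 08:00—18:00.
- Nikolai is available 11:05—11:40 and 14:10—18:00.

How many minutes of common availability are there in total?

Vera free within 08:00–18:00: 08:00–11:25, 11:40–18:00.
Bob ∩ Yolanda: 08:00–09:20, 09:25–09:55, 12:55–14:45.
Bob ∩ Yolanda ∩ Vera: 08:00–09:20, 09:25–09:55, 12:55–14:45.
Bob ∩ Yolanda ∩ Vera ∩ Nikolai: 14:10–14:45.
Total common minutes: 35.

35 minutes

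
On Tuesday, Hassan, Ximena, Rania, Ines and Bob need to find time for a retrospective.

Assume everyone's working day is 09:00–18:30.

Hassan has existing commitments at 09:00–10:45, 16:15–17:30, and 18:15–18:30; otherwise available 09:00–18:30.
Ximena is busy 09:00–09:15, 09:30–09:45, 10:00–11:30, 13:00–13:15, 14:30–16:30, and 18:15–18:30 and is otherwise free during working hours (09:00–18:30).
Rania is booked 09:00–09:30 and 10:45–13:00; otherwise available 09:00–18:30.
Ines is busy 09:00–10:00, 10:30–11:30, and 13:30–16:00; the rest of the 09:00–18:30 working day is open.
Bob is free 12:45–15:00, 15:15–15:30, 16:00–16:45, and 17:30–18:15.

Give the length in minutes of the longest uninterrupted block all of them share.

45 minutes

Hassan free within 09:00–18:30: 10:45–16:15, 17:30–18:15.
Ximena free within 09:00–18:30: 09:15–09:30, 09:45–10:00, 11:30–13:00, 13:15–14:30, 16:30–18:15.
Rania free within 09:00–18:30: 09:30–10:45, 13:00–18:30.
Ines free within 09:00–18:30: 10:00–10:30, 11:30–13:30, 16:00–18:30.
Hassan ∩ Ximena: 11:30–13:00, 13:15–14:30, 17:30–18:15.
Hassan ∩ Ximena ∩ Rania: 13:15–14:30, 17:30–18:15.
Hassan ∩ Ximena ∩ Rania ∩ Ines: 13:15–13:30, 17:30–18:15.
Hassan ∩ Ximena ∩ Rania ∩ Ines ∩ Bob: 13:15–13:30, 17:30–18:15.
Common window lengths: 15, 45 min; longest is 45.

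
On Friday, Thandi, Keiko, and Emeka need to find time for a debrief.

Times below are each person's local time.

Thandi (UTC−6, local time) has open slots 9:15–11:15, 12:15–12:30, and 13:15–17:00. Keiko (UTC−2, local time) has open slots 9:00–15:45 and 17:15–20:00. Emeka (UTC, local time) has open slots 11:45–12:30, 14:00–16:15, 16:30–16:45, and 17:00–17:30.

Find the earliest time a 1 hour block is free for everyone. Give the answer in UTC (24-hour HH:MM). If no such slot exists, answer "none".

Thandi → UTC: 15:15–17:15, 18:15–18:30, 19:15–23:00.
Keiko → UTC: 11:00–17:45, 19:15–22:00.
Emeka → UTC: 11:45–12:30, 14:00–16:15, 16:30–16:45, 17:00–17:30.
Thandi ∩ Keiko: 15:15–17:15, 19:15–22:00.
Thandi ∩ Keiko ∩ Emeka: 15:15–16:15, 16:30–16:45, 17:00–17:15.
Windows ≥ 60 min: 15:15–16:15.
Earliest such window starts at 15:15.

15:15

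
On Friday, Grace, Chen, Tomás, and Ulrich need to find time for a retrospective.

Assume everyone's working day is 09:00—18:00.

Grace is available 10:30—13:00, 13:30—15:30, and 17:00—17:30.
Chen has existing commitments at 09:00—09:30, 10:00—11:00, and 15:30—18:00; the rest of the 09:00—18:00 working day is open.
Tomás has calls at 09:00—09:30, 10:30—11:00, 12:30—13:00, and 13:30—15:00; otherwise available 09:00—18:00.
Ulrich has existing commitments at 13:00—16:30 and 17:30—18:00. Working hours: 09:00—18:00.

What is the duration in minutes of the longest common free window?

90 minutes

Chen free within 09:00–18:00: 09:30–10:00, 11:00–15:30.
Tomás free within 09:00–18:00: 09:30–10:30, 11:00–12:30, 13:00–13:30, 15:00–18:00.
Ulrich free within 09:00–18:00: 09:00–13:00, 16:30–17:30.
Grace ∩ Chen: 11:00–13:00, 13:30–15:30.
Grace ∩ Chen ∩ Tomás: 11:00–12:30, 15:00–15:30.
Grace ∩ Chen ∩ Tomás ∩ Ulrich: 11:00–12:30.
Single common window of 90 minutes.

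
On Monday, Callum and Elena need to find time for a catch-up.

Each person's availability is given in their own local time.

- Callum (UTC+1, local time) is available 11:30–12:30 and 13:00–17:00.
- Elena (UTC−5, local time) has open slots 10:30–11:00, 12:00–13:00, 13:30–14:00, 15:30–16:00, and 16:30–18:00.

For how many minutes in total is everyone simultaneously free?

Callum → UTC: 10:30–11:30, 12:00–16:00.
Elena → UTC: 15:30–16:00, 17:00–18:00, 18:30–19:00, 20:30–21:00, 21:30–23:00.
Callum ∩ Elena: 15:30–16:00.
Total common minutes: 30.

30 minutes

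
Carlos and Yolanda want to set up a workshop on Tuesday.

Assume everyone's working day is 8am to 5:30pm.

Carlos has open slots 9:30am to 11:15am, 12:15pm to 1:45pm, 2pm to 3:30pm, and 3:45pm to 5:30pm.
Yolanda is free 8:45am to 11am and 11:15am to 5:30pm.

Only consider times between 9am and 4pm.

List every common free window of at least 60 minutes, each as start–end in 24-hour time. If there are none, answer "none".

09:30–11:00, 12:15–13:45, 14:00–15:30

Carlos ∩ Yolanda: 09:30–11:00, 12:15–13:45, 14:00–15:30, 15:45–17:30.
Restricted to 09:00–16:00: 09:30–11:00, 12:15–13:45, 14:00–15:30, 15:45–16:00.
Windows ≥ 60 min: 09:30–11:00, 12:15–13:45, 14:00–15:30.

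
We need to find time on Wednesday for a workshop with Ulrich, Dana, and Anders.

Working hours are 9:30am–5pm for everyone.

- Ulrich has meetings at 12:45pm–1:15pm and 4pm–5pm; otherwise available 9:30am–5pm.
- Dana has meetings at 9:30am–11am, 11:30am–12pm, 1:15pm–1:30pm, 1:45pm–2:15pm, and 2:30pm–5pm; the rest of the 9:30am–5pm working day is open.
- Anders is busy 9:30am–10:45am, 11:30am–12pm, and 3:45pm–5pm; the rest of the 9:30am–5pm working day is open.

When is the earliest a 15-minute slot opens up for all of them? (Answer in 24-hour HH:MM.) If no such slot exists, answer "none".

11:00

Ulrich free within 09:30–17:00: 09:30–12:45, 13:15–16:00.
Dana free within 09:30–17:00: 11:00–11:30, 12:00–13:15, 13:30–13:45, 14:15–14:30.
Anders free within 09:30–17:00: 10:45–11:30, 12:00–15:45.
Ulrich ∩ Dana: 11:00–11:30, 12:00–12:45, 13:30–13:45, 14:15–14:30.
Ulrich ∩ Dana ∩ Anders: 11:00–11:30, 12:00–12:45, 13:30–13:45, 14:15–14:30.
Windows ≥ 15 min: 11:00–11:30, 12:00–12:45, 13:30–13:45, 14:15–14:30.
Earliest such window starts at 11:00.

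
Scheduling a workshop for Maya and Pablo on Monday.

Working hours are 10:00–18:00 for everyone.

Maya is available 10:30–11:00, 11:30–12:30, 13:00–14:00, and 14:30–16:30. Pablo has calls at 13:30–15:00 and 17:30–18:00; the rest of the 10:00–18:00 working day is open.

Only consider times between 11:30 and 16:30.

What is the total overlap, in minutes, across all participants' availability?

Pablo free within 10:00–18:00: 10:00–13:30, 15:00–17:30.
Maya ∩ Pablo: 10:30–11:00, 11:30–12:30, 13:00–13:30, 15:00–16:30.
Restricted to 11:30–16:30: 11:30–12:30, 13:00–13:30, 15:00–16:30.
Total common minutes: 60 + 30 + 90 = 180.

180 minutes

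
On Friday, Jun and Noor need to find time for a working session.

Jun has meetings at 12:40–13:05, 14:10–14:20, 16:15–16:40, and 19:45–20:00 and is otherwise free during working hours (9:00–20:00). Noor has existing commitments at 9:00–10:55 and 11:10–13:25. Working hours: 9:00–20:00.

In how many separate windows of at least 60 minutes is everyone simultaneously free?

2

Jun free within 09:00–20:00: 09:00–12:40, 13:05–14:10, 14:20–16:15, 16:40–19:45.
Noor free within 09:00–20:00: 10:55–11:10, 13:25–20:00.
Jun ∩ Noor: 10:55–11:10, 13:25–14:10, 14:20–16:15, 16:40–19:45.
Windows ≥ 60 min: 14:20–16:15, 16:40–19:45.
That's 2 windows.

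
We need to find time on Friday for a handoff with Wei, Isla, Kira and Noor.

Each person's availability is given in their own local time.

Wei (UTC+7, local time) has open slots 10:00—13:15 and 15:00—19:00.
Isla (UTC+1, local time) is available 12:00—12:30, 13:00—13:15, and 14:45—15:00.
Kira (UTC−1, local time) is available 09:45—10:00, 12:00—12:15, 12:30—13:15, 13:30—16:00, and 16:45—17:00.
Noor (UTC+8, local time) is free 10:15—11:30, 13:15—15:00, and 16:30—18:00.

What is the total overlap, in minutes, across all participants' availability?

Wei → UTC: 03:00–06:15, 08:00–12:00.
Isla → UTC: 11:00–11:30, 12:00–12:15, 13:45–14:00.
Kira → UTC: 10:45–11:00, 13:00–13:15, 13:30–14:15, 14:30–17:00, 17:45–18:00.
Noor → UTC: 02:15–03:30, 05:15–07:00, 08:30–10:00.
Wei ∩ Isla: 11:00–11:30.
Wei ∩ Isla ∩ Kira: (none).
Wei ∩ Isla ∩ Kira ∩ Noor: (none).
Total common minutes: 0.

0 minutes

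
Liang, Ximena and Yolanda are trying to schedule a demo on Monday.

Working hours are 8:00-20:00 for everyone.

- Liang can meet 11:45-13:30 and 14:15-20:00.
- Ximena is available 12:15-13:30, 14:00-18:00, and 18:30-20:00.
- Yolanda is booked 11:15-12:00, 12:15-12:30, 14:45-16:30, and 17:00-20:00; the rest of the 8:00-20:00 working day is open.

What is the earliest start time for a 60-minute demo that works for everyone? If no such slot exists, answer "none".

Yolanda free within 08:00–20:00: 08:00–11:15, 12:00–12:15, 12:30–14:45, 16:30–17:00.
Liang ∩ Ximena: 12:15–13:30, 14:15–18:00, 18:30–20:00.
Liang ∩ Ximena ∩ Yolanda: 12:30–13:30, 14:15–14:45, 16:30–17:00.
Windows ≥ 60 min: 12:30–13:30.
Earliest such window starts at 12:30.

12:30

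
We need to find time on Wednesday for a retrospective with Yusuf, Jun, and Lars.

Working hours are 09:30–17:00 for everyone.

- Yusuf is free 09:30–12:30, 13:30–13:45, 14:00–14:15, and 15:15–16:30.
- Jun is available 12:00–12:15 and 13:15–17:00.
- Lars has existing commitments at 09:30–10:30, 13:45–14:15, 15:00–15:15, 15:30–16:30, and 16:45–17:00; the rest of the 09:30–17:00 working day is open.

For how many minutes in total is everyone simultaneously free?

45 minutes

Lars free within 09:30–17:00: 10:30–13:45, 14:15–15:00, 15:15–15:30, 16:30–16:45.
Yusuf ∩ Jun: 12:00–12:15, 13:30–13:45, 14:00–14:15, 15:15–16:30.
Yusuf ∩ Jun ∩ Lars: 12:00–12:15, 13:30–13:45, 15:15–15:30.
Total common minutes: 15 + 15 + 15 = 45.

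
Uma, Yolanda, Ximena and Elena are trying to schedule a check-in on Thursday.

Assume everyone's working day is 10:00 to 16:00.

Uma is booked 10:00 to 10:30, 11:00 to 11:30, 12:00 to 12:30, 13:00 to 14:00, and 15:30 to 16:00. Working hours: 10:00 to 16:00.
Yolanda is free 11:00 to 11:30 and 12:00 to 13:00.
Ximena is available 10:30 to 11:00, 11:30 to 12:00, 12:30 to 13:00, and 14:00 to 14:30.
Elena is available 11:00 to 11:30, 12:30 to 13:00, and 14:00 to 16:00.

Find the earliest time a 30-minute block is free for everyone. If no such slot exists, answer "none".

Uma free within 10:00–16:00: 10:30–11:00, 11:30–12:00, 12:30–13:00, 14:00–15:30.
Uma ∩ Yolanda: 12:30–13:00.
Uma ∩ Yolanda ∩ Ximena: 12:30–13:00.
Uma ∩ Yolanda ∩ Ximena ∩ Elena: 12:30–13:00.
Windows ≥ 30 min: 12:30–13:00.
Earliest such window starts at 12:30.

12:30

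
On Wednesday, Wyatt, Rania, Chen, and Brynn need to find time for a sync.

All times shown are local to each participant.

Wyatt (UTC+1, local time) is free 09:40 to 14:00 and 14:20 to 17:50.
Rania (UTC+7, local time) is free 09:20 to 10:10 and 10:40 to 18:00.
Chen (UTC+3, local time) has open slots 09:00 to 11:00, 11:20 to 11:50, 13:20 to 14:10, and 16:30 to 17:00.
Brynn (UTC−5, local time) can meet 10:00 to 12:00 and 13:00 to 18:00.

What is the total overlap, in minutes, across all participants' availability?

0 minutes

Wyatt → UTC: 08:40–13:00, 13:20–16:50.
Rania → UTC: 02:20–03:10, 03:40–11:00.
Chen → UTC: 06:00–08:00, 08:20–08:50, 10:20–11:10, 13:30–14:00.
Brynn → UTC: 15:00–17:00, 18:00–23:00.
Wyatt ∩ Rania: 08:40–11:00.
Wyatt ∩ Rania ∩ Chen: 08:40–08:50, 10:20–11:00.
Wyatt ∩ Rania ∩ Chen ∩ Brynn: (none).
Total common minutes: 0.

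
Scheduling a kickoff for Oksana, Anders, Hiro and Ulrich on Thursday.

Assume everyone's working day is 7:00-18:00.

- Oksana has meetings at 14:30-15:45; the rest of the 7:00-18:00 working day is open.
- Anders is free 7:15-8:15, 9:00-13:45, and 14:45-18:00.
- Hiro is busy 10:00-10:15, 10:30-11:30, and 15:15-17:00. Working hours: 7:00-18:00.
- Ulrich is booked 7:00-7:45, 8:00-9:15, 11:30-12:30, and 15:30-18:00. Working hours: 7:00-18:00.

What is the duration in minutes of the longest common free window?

Oksana free within 07:00–18:00: 07:00–14:30, 15:45–18:00.
Hiro free within 07:00–18:00: 07:00–10:00, 10:15–10:30, 11:30–15:15, 17:00–18:00.
Ulrich free within 07:00–18:00: 07:45–08:00, 09:15–11:30, 12:30–15:30.
Oksana ∩ Anders: 07:15–08:15, 09:00–13:45, 15:45–18:00.
Oksana ∩ Anders ∩ Hiro: 07:15–08:15, 09:00–10:00, 10:15–10:30, 11:30–13:45, 17:00–18:00.
Oksana ∩ Anders ∩ Hiro ∩ Ulrich: 07:45–08:00, 09:15–10:00, 10:15–10:30, 12:30–13:45.
Common window lengths: 15, 45, 15, 75 min; longest is 75.

75 minutes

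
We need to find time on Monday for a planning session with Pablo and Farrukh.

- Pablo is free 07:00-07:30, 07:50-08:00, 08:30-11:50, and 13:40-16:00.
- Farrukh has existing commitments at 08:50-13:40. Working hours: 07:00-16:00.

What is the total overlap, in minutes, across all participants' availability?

200 minutes

Farrukh free within 07:00–16:00: 07:00–08:50, 13:40–16:00.
Pablo ∩ Farrukh: 07:00–07:30, 07:50–08:00, 08:30–08:50, 13:40–16:00.
Total common minutes: 30 + 10 + 20 + 140 = 200.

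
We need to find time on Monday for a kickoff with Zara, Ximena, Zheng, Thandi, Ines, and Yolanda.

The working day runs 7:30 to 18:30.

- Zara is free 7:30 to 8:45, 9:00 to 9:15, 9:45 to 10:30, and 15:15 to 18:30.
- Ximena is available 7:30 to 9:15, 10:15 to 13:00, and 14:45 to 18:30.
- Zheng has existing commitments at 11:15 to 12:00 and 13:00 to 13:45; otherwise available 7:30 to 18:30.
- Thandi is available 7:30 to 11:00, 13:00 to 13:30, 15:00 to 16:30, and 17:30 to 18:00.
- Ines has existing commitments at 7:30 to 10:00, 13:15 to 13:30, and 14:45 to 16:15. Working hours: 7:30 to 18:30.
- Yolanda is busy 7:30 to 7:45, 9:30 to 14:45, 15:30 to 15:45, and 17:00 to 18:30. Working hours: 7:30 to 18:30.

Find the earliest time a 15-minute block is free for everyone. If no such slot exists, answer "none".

16:15

Zheng free within 07:30–18:30: 07:30–11:15, 12:00–13:00, 13:45–18:30.
Ines free within 07:30–18:30: 10:00–13:15, 13:30–14:45, 16:15–18:30.
Yolanda free within 07:30–18:30: 07:45–09:30, 14:45–15:30, 15:45–17:00.
Zara ∩ Ximena: 07:30–08:45, 09:00–09:15, 10:15–10:30, 15:15–18:30.
Zara ∩ Ximena ∩ Zheng: 07:30–08:45, 09:00–09:15, 10:15–10:30, 15:15–18:30.
Zara ∩ Ximena ∩ Zheng ∩ Thandi: 07:30–08:45, 09:00–09:15, 10:15–10:30, 15:15–16:30, 17:30–18:00.
Zara ∩ Ximena ∩ Zheng ∩ Thandi ∩ Ines: 10:15–10:30, 16:15–16:30, 17:30–18:00.
Zara ∩ Ximena ∩ Zheng ∩ Thandi ∩ Ines ∩ Yolanda: 16:15–16:30.
Windows ≥ 15 min: 16:15–16:30.
Earliest such window starts at 16:15.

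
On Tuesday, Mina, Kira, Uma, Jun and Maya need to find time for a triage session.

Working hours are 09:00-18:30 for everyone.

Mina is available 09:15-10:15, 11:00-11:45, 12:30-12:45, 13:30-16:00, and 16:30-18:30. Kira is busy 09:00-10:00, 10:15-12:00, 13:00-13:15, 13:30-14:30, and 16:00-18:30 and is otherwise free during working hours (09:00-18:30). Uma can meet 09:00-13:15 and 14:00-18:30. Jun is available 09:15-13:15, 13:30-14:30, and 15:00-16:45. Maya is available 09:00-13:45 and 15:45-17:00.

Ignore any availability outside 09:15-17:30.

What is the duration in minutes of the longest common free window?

Kira free within 09:00–18:30: 10:00–10:15, 12:00–13:00, 13:15–13:30, 14:30–16:00.
Mina ∩ Kira: 10:00–10:15, 12:30–12:45, 14:30–16:00.
Mina ∩ Kira ∩ Uma: 10:00–10:15, 12:30–12:45, 14:30–16:00.
Mina ∩ Kira ∩ Uma ∩ Jun: 10:00–10:15, 12:30–12:45, 15:00–16:00.
Mina ∩ Kira ∩ Uma ∩ Jun ∩ Maya: 10:00–10:15, 12:30–12:45, 15:45–16:00.
Restricted to 09:15–17:30: 10:00–10:15, 12:30–12:45, 15:45–16:00.
Common window lengths: 15, 15, 15 min; longest is 15.

15 minutes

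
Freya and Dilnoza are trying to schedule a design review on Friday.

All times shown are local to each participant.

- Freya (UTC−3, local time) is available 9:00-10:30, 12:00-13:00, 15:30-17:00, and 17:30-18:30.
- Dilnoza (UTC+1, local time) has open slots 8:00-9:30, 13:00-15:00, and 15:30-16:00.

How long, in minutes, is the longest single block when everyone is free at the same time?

Freya → UTC: 12:00–13:30, 15:00–16:00, 18:30–20:00, 20:30–21:30.
Dilnoza → UTC: 07:00–08:30, 12:00–14:00, 14:30–15:00.
Freya ∩ Dilnoza: 12:00–13:30.
Single common window of 90 minutes.

90 minutes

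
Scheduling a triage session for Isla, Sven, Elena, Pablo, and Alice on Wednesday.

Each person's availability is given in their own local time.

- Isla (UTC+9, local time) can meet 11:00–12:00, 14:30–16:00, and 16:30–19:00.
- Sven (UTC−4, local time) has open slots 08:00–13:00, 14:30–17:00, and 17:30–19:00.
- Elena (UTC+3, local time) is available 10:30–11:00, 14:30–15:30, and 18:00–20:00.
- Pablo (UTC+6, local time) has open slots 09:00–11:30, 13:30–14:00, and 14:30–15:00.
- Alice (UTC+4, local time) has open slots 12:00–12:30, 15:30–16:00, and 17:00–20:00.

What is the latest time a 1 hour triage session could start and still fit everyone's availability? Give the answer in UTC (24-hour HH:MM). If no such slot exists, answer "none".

Isla → UTC: 02:00–03:00, 05:30–07:00, 07:30–10:00.
Sven → UTC: 12:00–17:00, 18:30–21:00, 21:30–23:00.
Elena → UTC: 07:30–08:00, 11:30–12:30, 15:00–17:00.
Pablo → UTC: 03:00–05:30, 07:30–08:00, 08:30–09:00.
Alice → UTC: 08:00–08:30, 11:30–12:00, 13:00–16:00.
Isla ∩ Sven: (none).
Isla ∩ Sven ∩ Elena: (none).
Isla ∩ Sven ∩ Elena ∩ Pablo: (none).
Isla ∩ Sven ∩ Elena ∩ Pablo ∩ Alice: (none).
Windows ≥ 60 min: (none).

none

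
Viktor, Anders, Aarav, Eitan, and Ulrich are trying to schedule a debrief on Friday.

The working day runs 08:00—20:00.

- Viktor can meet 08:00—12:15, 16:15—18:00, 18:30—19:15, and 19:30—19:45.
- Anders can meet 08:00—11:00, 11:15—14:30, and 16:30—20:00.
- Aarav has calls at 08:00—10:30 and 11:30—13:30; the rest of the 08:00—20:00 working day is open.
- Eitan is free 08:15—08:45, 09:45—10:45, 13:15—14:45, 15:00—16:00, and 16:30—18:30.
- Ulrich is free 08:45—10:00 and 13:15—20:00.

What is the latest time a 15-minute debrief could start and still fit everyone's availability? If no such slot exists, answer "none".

Aarav free within 08:00–20:00: 10:30–11:30, 13:30–20:00.
Viktor ∩ Anders: 08:00–11:00, 11:15–12:15, 16:30–18:00, 18:30–19:15, 19:30–19:45.
Viktor ∩ Anders ∩ Aarav: 10:30–11:00, 11:15–11:30, 16:30–18:00, 18:30–19:15, 19:30–19:45.
Viktor ∩ Anders ∩ Aarav ∩ Eitan: 10:30–10:45, 16:30–18:00.
Viktor ∩ Anders ∩ Aarav ∩ Eitan ∩ Ulrich: 16:30–18:00.
Windows ≥ 15 min: 16:30–18:00.
Latest start in the last window 16:30–18:00 is 18:00 − 15 min = 17:45.

17:45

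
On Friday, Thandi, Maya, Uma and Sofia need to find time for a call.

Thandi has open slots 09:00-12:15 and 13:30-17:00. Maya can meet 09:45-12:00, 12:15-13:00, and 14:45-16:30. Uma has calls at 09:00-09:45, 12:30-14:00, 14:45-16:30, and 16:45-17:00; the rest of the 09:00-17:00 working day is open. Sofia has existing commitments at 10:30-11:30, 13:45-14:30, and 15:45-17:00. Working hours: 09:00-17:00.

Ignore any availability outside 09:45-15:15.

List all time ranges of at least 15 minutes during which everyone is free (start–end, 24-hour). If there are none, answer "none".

Uma free within 09:00–17:00: 09:45–12:30, 14:00–14:45, 16:30–16:45.
Sofia free within 09:00–17:00: 09:00–10:30, 11:30–13:45, 14:30–15:45.
Thandi ∩ Maya: 09:45–12:00, 14:45–16:30.
Thandi ∩ Maya ∩ Uma: 09:45–12:00.
Thandi ∩ Maya ∩ Uma ∩ Sofia: 09:45–10:30, 11:30–12:00.
Restricted to 09:45–15:15: 09:45–10:30, 11:30–12:00.
Windows ≥ 15 min: 09:45–10:30, 11:30–12:00.

09:45–10:30, 11:30–12:00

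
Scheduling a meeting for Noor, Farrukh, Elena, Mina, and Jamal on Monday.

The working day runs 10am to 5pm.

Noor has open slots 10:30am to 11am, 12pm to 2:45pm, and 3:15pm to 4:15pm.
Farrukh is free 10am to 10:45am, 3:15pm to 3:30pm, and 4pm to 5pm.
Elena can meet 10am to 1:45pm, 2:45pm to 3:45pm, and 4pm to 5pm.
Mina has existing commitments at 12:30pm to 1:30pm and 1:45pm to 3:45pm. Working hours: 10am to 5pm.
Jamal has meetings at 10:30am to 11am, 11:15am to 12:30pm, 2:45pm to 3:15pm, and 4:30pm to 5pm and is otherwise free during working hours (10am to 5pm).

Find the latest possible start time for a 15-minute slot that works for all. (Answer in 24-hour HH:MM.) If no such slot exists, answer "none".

16:00

Mina free within 10:00–17:00: 10:00–12:30, 13:30–13:45, 15:45–17:00.
Jamal free within 10:00–17:00: 10:00–10:30, 11:00–11:15, 12:30–14:45, 15:15–16:30.
Noor ∩ Farrukh: 10:30–10:45, 15:15–15:30, 16:00–16:15.
Noor ∩ Farrukh ∩ Elena: 10:30–10:45, 15:15–15:30, 16:00–16:15.
Noor ∩ Farrukh ∩ Elena ∩ Mina: 10:30–10:45, 16:00–16:15.
Noor ∩ Farrukh ∩ Elena ∩ Mina ∩ Jamal: 16:00–16:15.
Windows ≥ 15 min: 16:00–16:15.
Latest start in the last window 16:00–16:15 is 16:15 − 15 min = 16:00.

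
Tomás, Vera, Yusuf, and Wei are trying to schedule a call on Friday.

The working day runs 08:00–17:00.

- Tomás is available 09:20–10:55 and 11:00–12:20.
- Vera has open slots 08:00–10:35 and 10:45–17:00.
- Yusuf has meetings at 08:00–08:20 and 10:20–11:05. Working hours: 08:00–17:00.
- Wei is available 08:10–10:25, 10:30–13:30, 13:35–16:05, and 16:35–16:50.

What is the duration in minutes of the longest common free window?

75 minutes

Yusuf free within 08:00–17:00: 08:20–10:20, 11:05–17:00.
Tomás ∩ Vera: 09:20–10:35, 10:45–10:55, 11:00–12:20.
Tomás ∩ Vera ∩ Yusuf: 09:20–10:20, 11:05–12:20.
Tomás ∩ Vera ∩ Yusuf ∩ Wei: 09:20–10:20, 11:05–12:20.
Common window lengths: 60, 75 min; longest is 75.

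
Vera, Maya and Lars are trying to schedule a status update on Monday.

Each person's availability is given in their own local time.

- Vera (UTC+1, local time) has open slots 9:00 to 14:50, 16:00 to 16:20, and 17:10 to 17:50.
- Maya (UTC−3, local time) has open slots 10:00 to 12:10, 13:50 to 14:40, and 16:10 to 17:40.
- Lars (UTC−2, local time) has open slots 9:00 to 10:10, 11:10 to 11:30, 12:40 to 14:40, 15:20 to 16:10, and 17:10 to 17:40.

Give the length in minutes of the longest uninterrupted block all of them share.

Vera → UTC: 08:00–13:50, 15:00–15:20, 16:10–16:50.
Maya → UTC: 13:00–15:10, 16:50–17:40, 19:10–20:40.
Lars → UTC: 11:00–12:10, 13:10–13:30, 14:40–16:40, 17:20–18:10, 19:10–19:40.
Vera ∩ Maya: 13:00–13:50, 15:00–15:10.
Vera ∩ Maya ∩ Lars: 13:10–13:30, 15:00–15:10.
Common window lengths: 20, 10 min; longest is 20.

20 minutes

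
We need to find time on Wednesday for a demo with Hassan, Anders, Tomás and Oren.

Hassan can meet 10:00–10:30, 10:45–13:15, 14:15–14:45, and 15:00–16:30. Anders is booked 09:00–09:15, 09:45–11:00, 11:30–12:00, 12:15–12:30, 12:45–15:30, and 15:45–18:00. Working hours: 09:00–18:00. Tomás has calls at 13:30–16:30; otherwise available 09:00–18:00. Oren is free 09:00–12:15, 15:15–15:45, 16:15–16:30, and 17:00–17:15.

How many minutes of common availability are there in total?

Anders free within 09:00–18:00: 09:15–09:45, 11:00–11:30, 12:00–12:15, 12:30–12:45, 15:30–15:45.
Tomás free within 09:00–18:00: 09:00–13:30, 16:30–18:00.
Hassan ∩ Anders: 11:00–11:30, 12:00–12:15, 12:30–12:45, 15:30–15:45.
Hassan ∩ Anders ∩ Tomás: 11:00–11:30, 12:00–12:15, 12:30–12:45.
Hassan ∩ Anders ∩ Tomás ∩ Oren: 11:00–11:30, 12:00–12:15.
Total common minutes: 30 + 15 = 45.

45 minutes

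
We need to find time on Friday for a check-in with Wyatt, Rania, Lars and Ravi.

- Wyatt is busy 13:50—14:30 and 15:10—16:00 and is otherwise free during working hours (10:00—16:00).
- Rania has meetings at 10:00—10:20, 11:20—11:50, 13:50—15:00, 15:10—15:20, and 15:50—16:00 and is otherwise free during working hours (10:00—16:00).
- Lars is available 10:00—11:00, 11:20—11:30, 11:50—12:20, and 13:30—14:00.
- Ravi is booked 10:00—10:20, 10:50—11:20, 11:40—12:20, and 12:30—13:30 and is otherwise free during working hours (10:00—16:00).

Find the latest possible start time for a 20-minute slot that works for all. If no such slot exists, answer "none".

13:30

Wyatt free within 10:00–16:00: 10:00–13:50, 14:30–15:10.
Rania free within 10:00–16:00: 10:20–11:20, 11:50–13:50, 15:00–15:10, 15:20–15:50.
Ravi free within 10:00–16:00: 10:20–10:50, 11:20–11:40, 12:20–12:30, 13:30–16:00.
Wyatt ∩ Rania: 10:20–11:20, 11:50–13:50, 15:00–15:10.
Wyatt ∩ Rania ∩ Lars: 10:20–11:00, 11:50–12:20, 13:30–13:50.
Wyatt ∩ Rania ∩ Lars ∩ Ravi: 10:20–10:50, 13:30–13:50.
Windows ≥ 20 min: 10:20–10:50, 13:30–13:50.
Latest start in the last window 13:30–13:50 is 13:50 − 20 min = 13:30.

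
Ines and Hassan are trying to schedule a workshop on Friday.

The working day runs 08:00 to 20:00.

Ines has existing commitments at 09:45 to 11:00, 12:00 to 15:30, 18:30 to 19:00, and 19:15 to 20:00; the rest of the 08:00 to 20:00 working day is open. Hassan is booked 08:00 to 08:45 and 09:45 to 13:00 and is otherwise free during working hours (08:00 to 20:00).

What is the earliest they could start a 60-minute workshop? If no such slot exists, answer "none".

08:45

Ines free within 08:00–20:00: 08:00–09:45, 11:00–12:00, 15:30–18:30, 19:00–19:15.
Hassan free within 08:00–20:00: 08:45–09:45, 13:00–20:00.
Ines ∩ Hassan: 08:45–09:45, 15:30–18:30, 19:00–19:15.
Windows ≥ 60 min: 08:45–09:45, 15:30–18:30.
Earliest such window starts at 08:45.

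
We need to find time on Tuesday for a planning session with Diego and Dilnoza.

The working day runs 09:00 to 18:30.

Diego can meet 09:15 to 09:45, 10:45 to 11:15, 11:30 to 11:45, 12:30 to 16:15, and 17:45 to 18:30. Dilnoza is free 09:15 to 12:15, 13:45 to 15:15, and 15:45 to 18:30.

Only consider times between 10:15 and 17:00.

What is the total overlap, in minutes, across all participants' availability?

Diego ∩ Dilnoza: 09:15–09:45, 10:45–11:15, 11:30–11:45, 13:45–15:15, 15:45–16:15, 17:45–18:30.
Restricted to 10:15–17:00: 10:45–11:15, 11:30–11:45, 13:45–15:15, 15:45–16:15.
Total common minutes: 30 + 15 + 90 + 30 = 165.

165 minutes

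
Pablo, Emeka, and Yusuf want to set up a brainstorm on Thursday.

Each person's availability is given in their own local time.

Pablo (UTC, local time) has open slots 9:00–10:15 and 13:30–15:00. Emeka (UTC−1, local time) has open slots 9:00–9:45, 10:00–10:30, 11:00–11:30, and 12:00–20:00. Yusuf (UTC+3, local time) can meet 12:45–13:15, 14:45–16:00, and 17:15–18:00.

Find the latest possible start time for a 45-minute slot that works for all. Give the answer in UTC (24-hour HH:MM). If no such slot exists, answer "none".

14:15

Pablo → UTC: 09:00–10:15, 13:30–15:00.
Emeka → UTC: 10:00–10:45, 11:00–11:30, 12:00–12:30, 13:00–21:00.
Yusuf → UTC: 09:45–10:15, 11:45–13:00, 14:15–15:00.
Pablo ∩ Emeka: 10:00–10:15, 13:30–15:00.
Pablo ∩ Emeka ∩ Yusuf: 10:00–10:15, 14:15–15:00.
Windows ≥ 45 min: 14:15–15:00.
Latest start in the last window 14:15–15:00 is 15:00 − 45 min = 14:15.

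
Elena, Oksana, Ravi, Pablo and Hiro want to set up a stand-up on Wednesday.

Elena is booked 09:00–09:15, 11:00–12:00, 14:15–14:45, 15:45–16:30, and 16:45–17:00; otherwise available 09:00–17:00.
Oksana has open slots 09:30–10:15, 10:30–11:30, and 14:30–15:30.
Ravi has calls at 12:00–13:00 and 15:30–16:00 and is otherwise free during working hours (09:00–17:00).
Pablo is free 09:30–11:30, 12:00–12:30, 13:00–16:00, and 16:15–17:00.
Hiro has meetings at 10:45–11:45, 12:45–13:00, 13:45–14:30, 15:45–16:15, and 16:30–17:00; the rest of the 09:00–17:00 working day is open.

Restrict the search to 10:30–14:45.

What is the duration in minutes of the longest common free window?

15 minutes

Elena free within 09:00–17:00: 09:15–11:00, 12:00–14:15, 14:45–15:45, 16:30–16:45.
Ravi free within 09:00–17:00: 09:00–12:00, 13:00–15:30, 16:00–17:00.
Hiro free within 09:00–17:00: 09:00–10:45, 11:45–12:45, 13:00–13:45, 14:30–15:45, 16:15–16:30.
Elena ∩ Oksana: 09:30–10:15, 10:30–11:00, 14:45–15:30.
Elena ∩ Oksana ∩ Ravi: 09:30–10:15, 10:30–11:00, 14:45–15:30.
Elena ∩ Oksana ∩ Ravi ∩ Pablo: 09:30–10:15, 10:30–11:00, 14:45–15:30.
Elena ∩ Oksana ∩ Ravi ∩ Pablo ∩ Hiro: 09:30–10:15, 10:30–10:45, 14:45–15:30.
Restricted to 10:30–14:45: 10:30–10:45.
Single common window of 15 minutes.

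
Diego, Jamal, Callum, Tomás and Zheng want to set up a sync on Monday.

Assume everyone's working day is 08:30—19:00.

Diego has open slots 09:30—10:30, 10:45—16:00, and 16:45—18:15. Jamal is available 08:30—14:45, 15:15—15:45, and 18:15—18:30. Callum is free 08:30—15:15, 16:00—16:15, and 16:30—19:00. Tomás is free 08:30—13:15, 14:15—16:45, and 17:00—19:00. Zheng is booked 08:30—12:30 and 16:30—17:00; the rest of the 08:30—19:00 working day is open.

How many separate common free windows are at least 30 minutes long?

Zheng free within 08:30–19:00: 12:30–16:30, 17:00–19:00.
Diego ∩ Jamal: 09:30–10:30, 10:45–14:45, 15:15–15:45.
Diego ∩ Jamal ∩ Callum: 09:30–10:30, 10:45–14:45.
Diego ∩ Jamal ∩ Callum ∩ Tomás: 09:30–10:30, 10:45–13:15, 14:15–14:45.
Diego ∩ Jamal ∩ Callum ∩ Tomás ∩ Zheng: 12:30–13:15, 14:15–14:45.
Windows ≥ 30 min: 12:30–13:15, 14:15–14:45.
That's 2 windows.

2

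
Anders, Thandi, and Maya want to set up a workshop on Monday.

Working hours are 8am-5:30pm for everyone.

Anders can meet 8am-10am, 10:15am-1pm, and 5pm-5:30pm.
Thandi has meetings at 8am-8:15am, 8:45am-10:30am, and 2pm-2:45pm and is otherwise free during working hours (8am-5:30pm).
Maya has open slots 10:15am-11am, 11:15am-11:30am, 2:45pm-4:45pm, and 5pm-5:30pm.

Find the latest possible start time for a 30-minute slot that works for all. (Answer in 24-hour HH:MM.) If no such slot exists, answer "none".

17:00

Thandi free within 08:00–17:30: 08:15–08:45, 10:30–14:00, 14:45–17:30.
Anders ∩ Thandi: 08:15–08:45, 10:30–13:00, 17:00–17:30.
Anders ∩ Thandi ∩ Maya: 10:30–11:00, 11:15–11:30, 17:00–17:30.
Windows ≥ 30 min: 10:30–11:00, 17:00–17:30.
Latest start in the last window 17:00–17:30 is 17:30 − 30 min = 17:00.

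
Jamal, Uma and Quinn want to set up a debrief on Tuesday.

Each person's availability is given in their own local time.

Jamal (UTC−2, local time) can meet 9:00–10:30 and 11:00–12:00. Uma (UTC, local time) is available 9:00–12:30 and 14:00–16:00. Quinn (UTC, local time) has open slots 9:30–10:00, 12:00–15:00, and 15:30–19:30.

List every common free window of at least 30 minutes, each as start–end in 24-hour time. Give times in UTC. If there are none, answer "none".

12:00–12:30

Jamal → UTC: 11:00–12:30, 13:00–14:00.
Uma → UTC: 09:00–12:30, 14:00–16:00.
Quinn → UTC: 09:30–10:00, 12:00–15:00, 15:30–19:30.
Jamal ∩ Uma: 11:00–12:30.
Jamal ∩ Uma ∩ Quinn: 12:00–12:30.
Windows ≥ 30 min: 12:00–12:30.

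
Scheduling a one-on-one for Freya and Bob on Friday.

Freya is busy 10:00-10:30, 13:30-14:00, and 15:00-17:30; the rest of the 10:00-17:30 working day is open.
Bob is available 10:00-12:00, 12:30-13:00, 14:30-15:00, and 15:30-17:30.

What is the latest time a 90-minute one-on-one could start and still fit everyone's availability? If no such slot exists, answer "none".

10:30

Freya free within 10:00–17:30: 10:30–13:30, 14:00–15:00.
Freya ∩ Bob: 10:30–12:00, 12:30–13:00, 14:30–15:00.
Windows ≥ 90 min: 10:30–12:00.
Latest start in the last window 10:30–12:00 is 12:00 − 90 min = 10:30.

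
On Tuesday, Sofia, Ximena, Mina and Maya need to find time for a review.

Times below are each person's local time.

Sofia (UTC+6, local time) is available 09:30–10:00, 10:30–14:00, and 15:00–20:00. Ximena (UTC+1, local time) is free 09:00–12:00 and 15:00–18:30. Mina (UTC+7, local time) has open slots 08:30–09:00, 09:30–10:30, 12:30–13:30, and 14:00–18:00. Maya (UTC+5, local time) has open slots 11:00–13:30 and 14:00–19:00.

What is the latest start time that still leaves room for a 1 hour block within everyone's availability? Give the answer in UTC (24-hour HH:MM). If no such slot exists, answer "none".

10:00

Sofia → UTC: 03:30–04:00, 04:30–08:00, 09:00–14:00.
Ximena → UTC: 08:00–11:00, 14:00–17:30.
Mina → UTC: 01:30–02:00, 02:30–03:30, 05:30–06:30, 07:00–11:00.
Maya → UTC: 06:00–08:30, 09:00–14:00.
Sofia ∩ Ximena: 09:00–11:00.
Sofia ∩ Ximena ∩ Mina: 09:00–11:00.
Sofia ∩ Ximena ∩ Mina ∩ Maya: 09:00–11:00.
Windows ≥ 60 min: 09:00–11:00.
Latest start in the last window 09:00–11:00 is 11:00 − 60 min = 10:00.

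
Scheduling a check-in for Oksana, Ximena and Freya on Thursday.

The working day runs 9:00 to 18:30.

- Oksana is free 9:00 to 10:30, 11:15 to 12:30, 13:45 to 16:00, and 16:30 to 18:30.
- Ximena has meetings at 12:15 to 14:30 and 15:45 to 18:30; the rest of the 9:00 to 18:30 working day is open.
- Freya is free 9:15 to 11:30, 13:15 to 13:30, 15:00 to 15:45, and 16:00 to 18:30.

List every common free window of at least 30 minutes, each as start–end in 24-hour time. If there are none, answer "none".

09:15–10:30, 15:00–15:45

Ximena free within 09:00–18:30: 09:00–12:15, 14:30–15:45.
Oksana ∩ Ximena: 09:00–10:30, 11:15–12:15, 14:30–15:45.
Oksana ∩ Ximena ∩ Freya: 09:15–10:30, 11:15–11:30, 15:00–15:45.
Windows ≥ 30 min: 09:15–10:30, 15:00–15:45.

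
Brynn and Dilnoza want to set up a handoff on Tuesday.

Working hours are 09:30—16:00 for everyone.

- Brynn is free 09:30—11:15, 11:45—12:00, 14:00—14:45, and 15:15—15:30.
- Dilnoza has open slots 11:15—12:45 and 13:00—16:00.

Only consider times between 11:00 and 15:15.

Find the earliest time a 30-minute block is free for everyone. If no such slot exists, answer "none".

Brynn ∩ Dilnoza: 11:45–12:00, 14:00–14:45, 15:15–15:30.
Restricted to 11:00–15:15: 11:45–12:00, 14:00–14:45.
Windows ≥ 30 min: 14:00–14:45.
Earliest such window starts at 14:00.

14:00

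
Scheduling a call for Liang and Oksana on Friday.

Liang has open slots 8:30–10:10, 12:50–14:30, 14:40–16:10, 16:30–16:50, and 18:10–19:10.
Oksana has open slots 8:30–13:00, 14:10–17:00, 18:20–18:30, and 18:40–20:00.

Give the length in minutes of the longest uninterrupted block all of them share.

100 minutes

Liang ∩ Oksana: 08:30–10:10, 12:50–13:00, 14:10–14:30, 14:40–16:10, 16:30–16:50, 18:20–18:30, 18:40–19:10.
Common window lengths: 100, 10, 20, 90, 20, 10, 30 min; longest is 100.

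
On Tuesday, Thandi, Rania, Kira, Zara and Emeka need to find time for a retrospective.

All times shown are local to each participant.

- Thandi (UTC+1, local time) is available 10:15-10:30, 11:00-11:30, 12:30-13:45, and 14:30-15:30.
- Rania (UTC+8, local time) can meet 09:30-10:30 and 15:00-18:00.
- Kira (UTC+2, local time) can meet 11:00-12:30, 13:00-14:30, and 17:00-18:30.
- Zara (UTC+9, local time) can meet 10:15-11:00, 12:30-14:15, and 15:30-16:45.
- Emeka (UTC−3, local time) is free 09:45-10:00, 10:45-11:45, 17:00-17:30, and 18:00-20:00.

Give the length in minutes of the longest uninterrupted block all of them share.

0 minutes

Thandi → UTC: 09:15–09:30, 10:00–10:30, 11:30–12:45, 13:30–14:30.
Rania → UTC: 01:30–02:30, 07:00–10:00.
Kira → UTC: 09:00–10:30, 11:00–12:30, 15:00–16:30.
Zara → UTC: 01:15–02:00, 03:30–05:15, 06:30–07:45.
Emeka → UTC: 12:45–13:00, 13:45–14:45, 20:00–20:30, 21:00–23:00.
Thandi ∩ Rania: 09:15–09:30.
Thandi ∩ Rania ∩ Kira: 09:15–09:30.
Thandi ∩ Rania ∩ Kira ∩ Zara: (none).
Thandi ∩ Rania ∩ Kira ∩ Zara ∩ Emeka: (none).
No common window.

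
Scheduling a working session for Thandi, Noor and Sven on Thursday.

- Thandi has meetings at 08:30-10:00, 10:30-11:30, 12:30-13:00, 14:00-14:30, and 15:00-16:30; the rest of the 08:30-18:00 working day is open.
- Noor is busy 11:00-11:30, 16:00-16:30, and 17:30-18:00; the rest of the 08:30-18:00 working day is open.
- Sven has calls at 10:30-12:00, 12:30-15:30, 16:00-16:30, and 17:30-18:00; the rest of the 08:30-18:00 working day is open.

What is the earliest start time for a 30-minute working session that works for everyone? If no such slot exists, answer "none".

Thandi free within 08:30–18:00: 10:00–10:30, 11:30–12:30, 13:00–14:00, 14:30–15:00, 16:30–18:00.
Noor free within 08:30–18:00: 08:30–11:00, 11:30–16:00, 16:30–17:30.
Sven free within 08:30–18:00: 08:30–10:30, 12:00–12:30, 15:30–16:00, 16:30–17:30.
Thandi ∩ Noor: 10:00–10:30, 11:30–12:30, 13:00–14:00, 14:30–15:00, 16:30–17:30.
Thandi ∩ Noor ∩ Sven: 10:00–10:30, 12:00–12:30, 16:30–17:30.
Windows ≥ 30 min: 10:00–10:30, 12:00–12:30, 16:30–17:30.
Earliest such window starts at 10:00.

10:00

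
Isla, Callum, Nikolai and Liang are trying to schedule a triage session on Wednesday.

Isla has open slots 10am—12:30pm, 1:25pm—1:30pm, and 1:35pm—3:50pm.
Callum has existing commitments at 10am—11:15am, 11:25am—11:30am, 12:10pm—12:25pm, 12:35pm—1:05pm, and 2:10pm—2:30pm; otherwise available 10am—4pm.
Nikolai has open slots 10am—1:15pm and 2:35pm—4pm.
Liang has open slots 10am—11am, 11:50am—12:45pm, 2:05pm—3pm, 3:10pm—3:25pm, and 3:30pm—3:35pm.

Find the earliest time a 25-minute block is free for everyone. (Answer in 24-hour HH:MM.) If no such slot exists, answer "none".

14:35

Callum free within 10:00–16:00: 11:15–11:25, 11:30–12:10, 12:25–12:35, 13:05–14:10, 14:30–16:00.
Isla ∩ Callum: 11:15–11:25, 11:30–12:10, 12:25–12:30, 13:25–13:30, 13:35–14:10, 14:30–15:50.
Isla ∩ Callum ∩ Nikolai: 11:15–11:25, 11:30–12:10, 12:25–12:30, 14:35–15:50.
Isla ∩ Callum ∩ Nikolai ∩ Liang: 11:50–12:10, 12:25–12:30, 14:35–15:00, 15:10–15:25, 15:30–15:35.
Windows ≥ 25 min: 14:35–15:00.
Earliest such window starts at 14:35.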